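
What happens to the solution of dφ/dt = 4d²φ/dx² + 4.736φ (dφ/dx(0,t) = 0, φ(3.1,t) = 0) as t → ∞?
φ grows unboundedly. Reaction dominates diffusion (r=4.736 > κπ²/(4L²)≈1.03); solution grows exponentially.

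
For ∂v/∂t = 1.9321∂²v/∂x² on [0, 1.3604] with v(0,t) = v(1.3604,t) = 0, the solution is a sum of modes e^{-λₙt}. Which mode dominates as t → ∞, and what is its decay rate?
Eigenvalues: λₙ = 1.9321n²π²/1.3604².
First three modes:
  n=1: λ₁ = 1.9321π²/1.3604² ≈ 10.304
  n=2: λ₂ = 7.7284π²/1.3604² ≈ 41.215 (4× faster decay)
  n=3: λ₃ = 17.3889π²/1.3604² ≈ 92.734 (9× faster decay)
As t → ∞, higher modes decay exponentially faster. The n=1 mode dominates: v ~ c₁ sin(πx/1.3604) e^{-λ₁t}.
Decay rate: λ₁ = 1.9321π²/1.3604² ≈ 10.304.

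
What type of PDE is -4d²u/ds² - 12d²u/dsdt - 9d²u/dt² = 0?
With A = -4, B = -12, C = -9, the discriminant is 0. This is a parabolic PDE.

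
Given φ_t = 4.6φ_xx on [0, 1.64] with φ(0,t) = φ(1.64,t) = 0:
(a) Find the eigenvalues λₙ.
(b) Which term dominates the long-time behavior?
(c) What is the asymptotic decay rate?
Eigenvalues: λₙ = 4.6n²π²/1.64².
First three modes:
  n=1: λ₁ = 4.6π²/1.64² ≈ 16.88
  n=2: λ₂ = 18.4π²/1.64² ≈ 67.52 (4× faster decay)
  n=3: λ₃ = 41.4π²/1.64² ≈ 151.919 (9× faster decay)
As t → ∞, higher modes decay exponentially faster. The n=1 mode dominates: φ ~ c₁ sin(πx/1.64) e^{-λ₁t}.
Decay rate: λ₁ = 4.6π²/1.64² ≈ 16.88.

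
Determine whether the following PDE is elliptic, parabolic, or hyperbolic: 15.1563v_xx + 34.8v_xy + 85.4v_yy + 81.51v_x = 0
Coefficients: A = 15.1563, B = 34.8, C = 85.4. B² - 4AC = -3966.35208, which is negative, so the equation is elliptic.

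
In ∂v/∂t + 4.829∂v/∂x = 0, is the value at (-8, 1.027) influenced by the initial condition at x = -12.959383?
Yes. The characteristic through (-8, 1.027) passes through x = -12.959383.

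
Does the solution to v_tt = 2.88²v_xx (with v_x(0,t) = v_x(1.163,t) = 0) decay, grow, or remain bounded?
v oscillates about a mean that drifts linearly in t (generically unbounded; no decay). There is no damping, so the nonconstant modes persist as standing waves (energy conserved, no decay). But with Neumann conditions at both ends the constant mode has eigenvalue 0: the spatial mean M(t) of v satisfies M'' = 0, so M(t) = M(0) + M'(0)·t. Unless the initial velocity has zero mean (∫v_t(x,0)dx = 0), the solution grows linearly in t (unbounded, though not exponentially); if it does have zero mean, the solution stays bounded and simply oscillates.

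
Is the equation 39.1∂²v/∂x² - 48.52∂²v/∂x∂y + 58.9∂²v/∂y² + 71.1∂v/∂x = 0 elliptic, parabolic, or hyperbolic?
Computing B² - 4AC with A = 39.1, B = -48.52, C = 58.9: discriminant = -6857.7696 (negative). Answer: elliptic.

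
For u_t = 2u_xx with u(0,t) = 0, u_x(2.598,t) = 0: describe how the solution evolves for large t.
u → 0. Heat escapes through the Dirichlet boundary.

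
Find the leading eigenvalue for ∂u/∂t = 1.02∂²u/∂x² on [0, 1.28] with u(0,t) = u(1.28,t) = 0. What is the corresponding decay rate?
Eigenvalues: λₙ = 1.02n²π²/1.28².
First three modes:
  n=1: λ₁ = 1.02π²/1.28² ≈ 6.144
  n=2: λ₂ = 4.08π²/1.28² ≈ 24.578 (4× faster decay)
  n=3: λ₃ = 9.18π²/1.28² ≈ 55.3 (9× faster decay)
As t → ∞, higher modes decay exponentially faster. The n=1 mode dominates: u ~ c₁ sin(πx/1.28) e^{-λ₁t}.
Decay rate: λ₁ = 1.02π²/1.28² ≈ 6.144.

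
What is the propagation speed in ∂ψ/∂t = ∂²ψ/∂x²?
Infinite. The heat equation is parabolic, not hyperbolic, so disturbances propagate instantly.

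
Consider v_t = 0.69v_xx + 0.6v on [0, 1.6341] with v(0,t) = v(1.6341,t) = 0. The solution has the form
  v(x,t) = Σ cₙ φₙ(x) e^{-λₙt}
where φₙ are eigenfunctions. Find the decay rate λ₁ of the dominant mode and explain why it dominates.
Eigenvalues: λₙ = 0.69n²π²/1.6341² - 0.6.
First three modes:
  n=1: λ₁ = 0.69π²/1.6341² - 0.6 ≈ 1.95
  n=2: λ₂ = 2.76π²/1.6341² - 0.6 ≈ 9.601
  n=3: λ₃ = 6.21π²/1.6341² - 0.6 ≈ 22.353
Since 0.69π²/1.6341² ≈ 2.55 > 0.6, all λₙ > 0.
The n=1 mode decays slowest → dominates as t → ∞.
Asymptotic: v ~ c₁ sin(πx/1.6341) e^{-λ₁t} with decay rate λ₁ ≈ 1.95.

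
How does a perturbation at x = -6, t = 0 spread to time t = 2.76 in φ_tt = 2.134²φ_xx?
Domain of influence: [-11.88984, -0.11016]. Data at x = -6 spreads outward at speed 2.134.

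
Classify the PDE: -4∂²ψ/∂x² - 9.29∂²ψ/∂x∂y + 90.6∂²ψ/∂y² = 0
A = -4, B = -9.29, C = 90.6. Discriminant B² - 4AC = 1535.9041. Since 1535.9041 > 0, hyperbolic.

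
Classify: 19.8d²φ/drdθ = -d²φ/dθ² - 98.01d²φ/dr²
Rewriting in standard form: 98.01d²φ/dr² + 19.8d²φ/drdθ + d²φ/dθ² = 0. Parabolic (discriminant = 0).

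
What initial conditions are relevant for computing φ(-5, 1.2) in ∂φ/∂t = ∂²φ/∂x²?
The entire real line. The heat equation has infinite propagation speed: any initial disturbance instantly affects all points (though exponentially small far away).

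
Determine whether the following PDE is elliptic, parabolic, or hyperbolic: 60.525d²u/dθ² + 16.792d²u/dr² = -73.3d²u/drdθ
Rewriting in standard form: 16.792d²u/dr² + 73.3d²u/drdθ + 60.525d²u/dθ² = 0. Coefficients: A = 16.792, B = 73.3, C = 60.525. B² - 4AC = 1307.5468, which is positive, so the equation is hyperbolic.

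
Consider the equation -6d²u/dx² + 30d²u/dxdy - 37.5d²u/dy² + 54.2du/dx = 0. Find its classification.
Parabolic. (A = -6, B = 30, C = -37.5 gives B² - 4AC = 0.)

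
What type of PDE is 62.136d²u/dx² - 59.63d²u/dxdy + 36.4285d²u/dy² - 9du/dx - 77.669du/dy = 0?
With A = 62.136, B = -59.63, C = 36.4285, the discriminant is -5498.348204. This is an elliptic PDE.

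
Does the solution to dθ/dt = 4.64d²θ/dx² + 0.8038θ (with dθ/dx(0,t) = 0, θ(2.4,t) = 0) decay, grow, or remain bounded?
θ → 0. Diffusion dominates reaction (r=0.8038 < κπ²/(4L²)≈1.99); solution decays.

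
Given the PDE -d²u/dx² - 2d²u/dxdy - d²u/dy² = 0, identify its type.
The second-order coefficients are A = -1, B = -2, C = -1. Since B² - 4AC = 0 = 0, this is a parabolic PDE.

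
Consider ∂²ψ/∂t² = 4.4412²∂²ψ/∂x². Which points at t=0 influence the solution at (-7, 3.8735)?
Domain of dependence: [-24.2029882, 10.2029882]. Signals travel at speed 4.4412, so data within |x - -7| ≤ 4.4412·3.8735 = 17.2029882 can reach the point.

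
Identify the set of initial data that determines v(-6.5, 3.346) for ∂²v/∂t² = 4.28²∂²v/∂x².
Domain of dependence: [-20.82088, 7.82088]. Signals travel at speed 4.28, so data within |x - -6.5| ≤ 4.28·3.346 = 14.32088 can reach the point.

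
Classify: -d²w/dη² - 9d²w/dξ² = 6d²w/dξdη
Rewriting in standard form: -9d²w/dξ² - 6d²w/dξdη - d²w/dη² = 0. Parabolic (discriminant = 0).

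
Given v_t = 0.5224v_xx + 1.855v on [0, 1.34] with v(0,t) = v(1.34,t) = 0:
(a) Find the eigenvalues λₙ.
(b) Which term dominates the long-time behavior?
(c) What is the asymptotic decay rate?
Eigenvalues: λₙ = 0.5224n²π²/1.34² - 1.855.
First three modes:
  n=1: λ₁ = 0.5224π²/1.34² - 1.855 ≈ 1.016
  n=2: λ₂ = 2.0896π²/1.34² - 1.855 ≈ 9.631
  n=3: λ₃ = 4.7016π²/1.34² - 1.855 ≈ 23.988
Since 0.5224π²/1.34² ≈ 2.871 > 1.855, all λₙ > 0.
The n=1 mode decays slowest → dominates as t → ∞.
Asymptotic: v ~ c₁ sin(πx/1.34) e^{-λ₁t} with decay rate λ₁ ≈ 1.016.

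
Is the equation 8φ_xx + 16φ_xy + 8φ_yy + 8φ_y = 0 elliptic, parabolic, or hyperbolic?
Computing B² - 4AC with A = 8, B = 16, C = 8: discriminant = 0 (zero). Answer: parabolic.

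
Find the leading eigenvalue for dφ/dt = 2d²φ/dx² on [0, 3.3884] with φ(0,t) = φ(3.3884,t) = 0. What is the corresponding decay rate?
Eigenvalues: λₙ = 2n²π²/3.3884².
First three modes:
  n=1: λ₁ = 2π²/3.3884² ≈ 1.719
  n=2: λ₂ = 8π²/3.3884² ≈ 6.877 (4× faster decay)
  n=3: λ₃ = 18π²/3.3884² ≈ 15.473 (9× faster decay)
As t → ∞, higher modes decay exponentially faster. The n=1 mode dominates: φ ~ c₁ sin(πx/3.3884) e^{-λ₁t}.
Decay rate: λ₁ = 2π²/3.3884² ≈ 1.719.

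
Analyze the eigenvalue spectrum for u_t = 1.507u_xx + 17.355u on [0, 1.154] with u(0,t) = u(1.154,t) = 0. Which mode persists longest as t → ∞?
Eigenvalues: λₙ = 1.507n²π²/1.154² - 17.355.
First three modes:
  n=1: λ₁ = 1.507π²/1.154² - 17.355 ≈ -6.186
  n=2: λ₂ = 6.028π²/1.154² - 17.355 ≈ 27.32
  n=3: λ₃ = 13.563π²/1.154² - 17.355 ≈ 83.163
Since 1.507π²/1.154² ≈ 11.169 < 17.355, λ₁ < 0.
The n=1 mode grows fastest (−λₙ is largest for n=1) → dominates.
Asymptotic: u ~ c₁ sin(πx/1.154) e^{6.186t} (exponential growth at rate −λ₁ ≈ 6.186).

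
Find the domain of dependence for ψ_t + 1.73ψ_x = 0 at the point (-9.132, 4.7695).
A single point: x = -17.383235. The characteristic through (-9.132, 4.7695) is x - 1.73t = const, so x = -9.132 - 1.73·4.7695 = -17.383235.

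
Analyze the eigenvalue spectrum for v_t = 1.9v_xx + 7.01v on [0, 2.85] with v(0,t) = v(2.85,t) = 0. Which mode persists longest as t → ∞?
Eigenvalues: λₙ = 1.9n²π²/2.85² - 7.01.
First three modes:
  n=1: λ₁ = 1.9π²/2.85² - 7.01 ≈ -4.701
  n=2: λ₂ = 7.6π²/2.85² - 7.01 ≈ 2.225
  n=3: λ₃ = 17.1π²/2.85² - 7.01 ≈ 13.768
Since 1.9π²/2.85² ≈ 2.309 < 7.01, λ₁ < 0.
The n=1 mode grows fastest (−λₙ is largest for n=1) → dominates.
Asymptotic: v ~ c₁ sin(πx/2.85) e^{4.701t} (exponential growth at rate −λ₁ ≈ 4.701).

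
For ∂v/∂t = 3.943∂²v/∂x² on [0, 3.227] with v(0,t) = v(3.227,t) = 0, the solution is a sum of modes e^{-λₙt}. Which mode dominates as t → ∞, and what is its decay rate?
Eigenvalues: λₙ = 3.943n²π²/3.227².
First three modes:
  n=1: λ₁ = 3.943π²/3.227² ≈ 3.737
  n=2: λ₂ = 15.772π²/3.227² ≈ 14.948 (4× faster decay)
  n=3: λ₃ = 35.487π²/3.227² ≈ 33.633 (9× faster decay)
As t → ∞, higher modes decay exponentially faster. The n=1 mode dominates: v ~ c₁ sin(πx/3.227) e^{-λ₁t}.
Decay rate: λ₁ = 3.943π²/3.227² ≈ 3.737.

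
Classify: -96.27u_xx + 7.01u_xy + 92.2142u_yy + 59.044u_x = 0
Hyperbolic (discriminant = 35558.984236).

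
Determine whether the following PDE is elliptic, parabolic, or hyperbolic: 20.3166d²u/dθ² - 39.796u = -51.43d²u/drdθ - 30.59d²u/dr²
Rewriting in standard form: 30.59d²u/dr² + 51.43d²u/drdθ + 20.3166d²u/dθ² - 39.796u = 0. Coefficients: A = 30.59, B = 51.43, C = 20.3166. B² - 4AC = 159.105724, which is positive, so the equation is hyperbolic.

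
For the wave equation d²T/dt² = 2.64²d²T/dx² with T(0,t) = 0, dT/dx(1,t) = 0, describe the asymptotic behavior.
T oscillates (no decay). Energy is conserved; the solution oscillates indefinitely as standing waves.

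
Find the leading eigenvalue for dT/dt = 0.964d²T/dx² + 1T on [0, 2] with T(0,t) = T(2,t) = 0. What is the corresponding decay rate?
Eigenvalues: λₙ = 0.964n²π²/2² - 1.
First three modes:
  n=1: λ₁ = 0.964π²/2² - 1 ≈ 1.379
  n=2: λ₂ = 3.856π²/2² - 1 ≈ 8.514
  n=3: λ₃ = 8.676π²/2² - 1 ≈ 20.407
Since 0.964π²/2² ≈ 2.379 > 1, all λₙ > 0.
The n=1 mode decays slowest → dominates as t → ∞.
Asymptotic: T ~ c₁ sin(πx/2) e^{-λ₁t} with decay rate λ₁ ≈ 1.379.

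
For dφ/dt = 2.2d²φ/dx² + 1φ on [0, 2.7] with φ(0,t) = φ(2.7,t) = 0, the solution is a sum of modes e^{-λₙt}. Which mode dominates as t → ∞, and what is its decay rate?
Eigenvalues: λₙ = 2.2n²π²/2.7² - 1.
First three modes:
  n=1: λ₁ = 2.2π²/2.7² - 1 ≈ 1.978
  n=2: λ₂ = 8.8π²/2.7² - 1 ≈ 10.914
  n=3: λ₃ = 19.8π²/2.7² - 1 ≈ 25.806
Since 2.2π²/2.7² ≈ 2.978 > 1, all λₙ > 0.
The n=1 mode decays slowest → dominates as t → ∞.
Asymptotic: φ ~ c₁ sin(πx/2.7) e^{-λ₁t} with decay rate λ₁ ≈ 1.978.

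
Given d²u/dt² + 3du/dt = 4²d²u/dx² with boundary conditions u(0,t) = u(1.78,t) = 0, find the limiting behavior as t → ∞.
u → 0. Damping (γ=3) dissipates energy; oscillations decay exponentially.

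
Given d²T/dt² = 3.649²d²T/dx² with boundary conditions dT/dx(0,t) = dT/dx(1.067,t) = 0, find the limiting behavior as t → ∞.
T oscillates about a mean that drifts linearly in t (generically unbounded; no decay). There is no damping, so the nonconstant modes persist as standing waves (energy conserved, no decay). But with Neumann conditions at both ends the constant mode has eigenvalue 0: the spatial mean M(t) of T satisfies M'' = 0, so M(t) = M(0) + M'(0)·t. Unless the initial velocity has zero mean (∫T_t(x,0)dx = 0), the solution grows linearly in t (unbounded, though not exponentially); if it does have zero mean, the solution stays bounded and simply oscillates.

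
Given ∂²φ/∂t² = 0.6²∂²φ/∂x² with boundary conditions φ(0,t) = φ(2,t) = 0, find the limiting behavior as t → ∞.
φ oscillates (no decay). Energy is conserved; the solution oscillates indefinitely as standing waves.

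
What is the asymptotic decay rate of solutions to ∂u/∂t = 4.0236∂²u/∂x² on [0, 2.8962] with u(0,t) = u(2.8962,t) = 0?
Eigenvalues: λₙ = 4.0236n²π²/2.8962².
First three modes:
  n=1: λ₁ = 4.0236π²/2.8962² ≈ 4.734
  n=2: λ₂ = 16.0944π²/2.8962² ≈ 18.937 (4× faster decay)
  n=3: λ₃ = 36.2124π²/2.8962² ≈ 42.609 (9× faster decay)
As t → ∞, higher modes decay exponentially faster. The n=1 mode dominates: u ~ c₁ sin(πx/2.8962) e^{-λ₁t}.
Decay rate: λ₁ = 4.0236π²/2.8962² ≈ 4.734.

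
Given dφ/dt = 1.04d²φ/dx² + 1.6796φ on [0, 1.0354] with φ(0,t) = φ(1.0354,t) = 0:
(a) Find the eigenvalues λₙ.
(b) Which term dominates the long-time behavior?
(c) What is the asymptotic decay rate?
Eigenvalues: λₙ = 1.04n²π²/1.0354² - 1.6796.
First three modes:
  n=1: λ₁ = 1.04π²/1.0354² - 1.6796 ≈ 7.895
  n=2: λ₂ = 4.16π²/1.0354² - 1.6796 ≈ 36.618
  n=3: λ₃ = 9.36π²/1.0354² - 1.6796 ≈ 84.491
Since 1.04π²/1.0354² ≈ 9.575 > 1.6796, all λₙ > 0.
The n=1 mode decays slowest → dominates as t → ∞.
Asymptotic: φ ~ c₁ sin(πx/1.0354) e^{-λ₁t} with decay rate λ₁ ≈ 7.895.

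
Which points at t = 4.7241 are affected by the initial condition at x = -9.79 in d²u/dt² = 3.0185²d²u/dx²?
Domain of influence: [-24.04969585, 4.46969585]. Data at x = -9.79 spreads outward at speed 3.0185.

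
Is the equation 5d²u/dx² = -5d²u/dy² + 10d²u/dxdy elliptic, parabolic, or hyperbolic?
Rewriting in standard form: 5d²u/dx² - 10d²u/dxdy + 5d²u/dy² = 0. Computing B² - 4AC with A = 5, B = -10, C = 5: discriminant = 0 (zero). Answer: parabolic.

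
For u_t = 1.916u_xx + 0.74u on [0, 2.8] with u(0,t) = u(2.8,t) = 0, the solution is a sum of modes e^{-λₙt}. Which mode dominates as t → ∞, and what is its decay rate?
Eigenvalues: λₙ = 1.916n²π²/2.8² - 0.74.
First three modes:
  n=1: λ₁ = 1.916π²/2.8² - 0.74 ≈ 1.672
  n=2: λ₂ = 7.664π²/2.8² - 0.74 ≈ 8.908
  n=3: λ₃ = 17.244π²/2.8² - 0.74 ≈ 20.968
Since 1.916π²/2.8² ≈ 2.412 > 0.74, all λₙ > 0.
The n=1 mode decays slowest → dominates as t → ∞.
Asymptotic: u ~ c₁ sin(πx/2.8) e^{-λ₁t} with decay rate λ₁ ≈ 1.672.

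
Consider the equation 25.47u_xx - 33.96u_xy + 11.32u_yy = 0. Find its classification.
Parabolic. (A = 25.47, B = -33.96, C = 11.32 gives B² - 4AC = 0.)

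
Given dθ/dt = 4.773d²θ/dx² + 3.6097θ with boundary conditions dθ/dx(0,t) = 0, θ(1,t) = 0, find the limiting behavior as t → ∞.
θ → 0. Diffusion dominates reaction (r=3.6097 < κπ²/(4L²)≈11.78); solution decays.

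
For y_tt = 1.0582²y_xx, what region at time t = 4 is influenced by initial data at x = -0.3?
Domain of influence: [-4.5328, 3.9328]. Data at x = -0.3 spreads outward at speed 1.0582.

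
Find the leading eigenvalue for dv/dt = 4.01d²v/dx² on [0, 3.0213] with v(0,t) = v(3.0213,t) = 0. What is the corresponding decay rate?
Eigenvalues: λₙ = 4.01n²π²/3.0213².
First three modes:
  n=1: λ₁ = 4.01π²/3.0213² ≈ 4.336
  n=2: λ₂ = 16.04π²/3.0213² ≈ 17.343 (4× faster decay)
  n=3: λ₃ = 36.09π²/3.0213² ≈ 39.021 (9× faster decay)
As t → ∞, higher modes decay exponentially faster. The n=1 mode dominates: v ~ c₁ sin(πx/3.0213) e^{-λ₁t}.
Decay rate: λ₁ = 4.01π²/3.0213² ≈ 4.336.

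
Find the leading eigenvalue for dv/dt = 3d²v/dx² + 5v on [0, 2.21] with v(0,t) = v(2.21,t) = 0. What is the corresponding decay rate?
Eigenvalues: λₙ = 3n²π²/2.21² - 5.
First three modes:
  n=1: λ₁ = 3π²/2.21² - 5 ≈ 1.062
  n=2: λ₂ = 12π²/2.21² - 5 ≈ 19.249
  n=3: λ₃ = 27π²/2.21² - 5 ≈ 49.561
Since 3π²/2.21² ≈ 6.062 > 5, all λₙ > 0.
The n=1 mode decays slowest → dominates as t → ∞.
Asymptotic: v ~ c₁ sin(πx/2.21) e^{-λ₁t} with decay rate λ₁ ≈ 1.062.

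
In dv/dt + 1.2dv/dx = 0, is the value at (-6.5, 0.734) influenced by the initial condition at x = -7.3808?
Yes. The characteristic through (-6.5, 0.734) passes through x = -7.3808.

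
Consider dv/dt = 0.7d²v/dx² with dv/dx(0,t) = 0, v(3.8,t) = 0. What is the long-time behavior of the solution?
As t → ∞, v → 0. Heat escapes through the Dirichlet boundary.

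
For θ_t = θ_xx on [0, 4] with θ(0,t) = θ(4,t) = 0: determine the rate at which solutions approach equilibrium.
Eigenvalues: λₙ = n²π²/4².
First three modes:
  n=1: λ₁ = π²/4² ≈ 0.617
  n=2: λ₂ = 4π²/4² ≈ 2.467 (4× faster decay)
  n=3: λ₃ = 9π²/4² ≈ 5.552 (9× faster decay)
As t → ∞, higher modes decay exponentially faster. The n=1 mode dominates: θ ~ c₁ sin(πx/4) e^{-λ₁t}.
Decay rate: λ₁ = π²/4² ≈ 0.617.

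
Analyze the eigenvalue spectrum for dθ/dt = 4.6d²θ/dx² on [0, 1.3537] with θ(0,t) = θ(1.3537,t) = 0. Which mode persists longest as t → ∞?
Eigenvalues: λₙ = 4.6n²π²/1.3537².
First three modes:
  n=1: λ₁ = 4.6π²/1.3537² ≈ 24.775
  n=2: λ₂ = 18.4π²/1.3537² ≈ 99.1 (4× faster decay)
  n=3: λ₃ = 41.4π²/1.3537² ≈ 222.975 (9× faster decay)
As t → ∞, higher modes decay exponentially faster. The n=1 mode dominates: θ ~ c₁ sin(πx/1.3537) e^{-λ₁t}.
Decay rate: λ₁ = 4.6π²/1.3537² ≈ 24.775.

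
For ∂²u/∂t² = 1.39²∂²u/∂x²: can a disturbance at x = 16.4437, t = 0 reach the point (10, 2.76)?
No. The domain of dependence is [6.1636, 13.8364], and 16.4437 is outside this interval.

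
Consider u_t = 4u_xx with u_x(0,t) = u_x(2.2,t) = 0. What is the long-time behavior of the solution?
As t → ∞, u → constant (steady state). Heat is conserved (no flux at boundaries); solution approaches the spatial average.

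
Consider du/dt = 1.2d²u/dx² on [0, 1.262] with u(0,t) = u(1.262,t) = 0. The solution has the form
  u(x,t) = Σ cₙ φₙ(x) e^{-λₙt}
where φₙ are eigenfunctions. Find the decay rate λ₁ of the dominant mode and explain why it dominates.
Eigenvalues: λₙ = 1.2n²π²/1.262².
First three modes:
  n=1: λ₁ = 1.2π²/1.262² ≈ 7.436
  n=2: λ₂ = 4.8π²/1.262² ≈ 29.746 (4× faster decay)
  n=3: λ₃ = 10.8π²/1.262² ≈ 66.928 (9× faster decay)
As t → ∞, higher modes decay exponentially faster. The n=1 mode dominates: u ~ c₁ sin(πx/1.262) e^{-λ₁t}.
Decay rate: λ₁ = 1.2π²/1.262² ≈ 7.436.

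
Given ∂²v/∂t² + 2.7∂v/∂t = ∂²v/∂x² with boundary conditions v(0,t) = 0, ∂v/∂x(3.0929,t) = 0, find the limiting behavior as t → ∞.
v → 0. Damping (γ=2.7) dissipates energy; oscillations decay exponentially.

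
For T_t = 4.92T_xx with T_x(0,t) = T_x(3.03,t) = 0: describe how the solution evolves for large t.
T → constant (steady state). Heat is conserved (no flux at boundaries); solution approaches the spatial average.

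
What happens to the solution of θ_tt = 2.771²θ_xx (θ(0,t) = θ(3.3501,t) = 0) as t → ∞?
θ oscillates (no decay). Energy is conserved; the solution oscillates indefinitely as standing waves.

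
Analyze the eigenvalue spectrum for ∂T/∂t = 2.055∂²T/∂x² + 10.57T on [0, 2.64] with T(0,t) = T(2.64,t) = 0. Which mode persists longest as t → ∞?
Eigenvalues: λₙ = 2.055n²π²/2.64² - 10.57.
First three modes:
  n=1: λ₁ = 2.055π²/2.64² - 10.57 ≈ -7.66
  n=2: λ₂ = 8.22π²/2.64² - 10.57 ≈ 1.07
  n=3: λ₃ = 18.495π²/2.64² - 10.57 ≈ 15.621
Since 2.055π²/2.64² ≈ 2.91 < 10.57, λ₁ < 0.
The n=1 mode grows fastest (−λₙ is largest for n=1) → dominates.
Asymptotic: T ~ c₁ sin(πx/2.64) e^{7.66t} (exponential growth at rate −λ₁ ≈ 7.66).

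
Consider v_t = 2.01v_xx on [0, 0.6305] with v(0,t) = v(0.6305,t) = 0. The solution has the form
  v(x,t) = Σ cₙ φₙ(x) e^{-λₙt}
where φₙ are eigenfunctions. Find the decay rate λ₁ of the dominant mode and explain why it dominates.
Eigenvalues: λₙ = 2.01n²π²/0.6305².
First three modes:
  n=1: λ₁ = 2.01π²/0.6305² ≈ 49.903
  n=2: λ₂ = 8.04π²/0.6305² ≈ 199.612 (4× faster decay)
  n=3: λ₃ = 18.09π²/0.6305² ≈ 449.126 (9× faster decay)
As t → ∞, higher modes decay exponentially faster. The n=1 mode dominates: v ~ c₁ sin(πx/0.6305) e^{-λ₁t}.
Decay rate: λ₁ = 2.01π²/0.6305² ≈ 49.903.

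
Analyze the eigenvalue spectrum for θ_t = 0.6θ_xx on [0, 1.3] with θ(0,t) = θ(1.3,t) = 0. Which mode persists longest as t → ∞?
Eigenvalues: λₙ = 0.6n²π²/1.3².
First three modes:
  n=1: λ₁ = 0.6π²/1.3² ≈ 3.504
  n=2: λ₂ = 2.4π²/1.3² ≈ 14.016 (4× faster decay)
  n=3: λ₃ = 5.4π²/1.3² ≈ 31.536 (9× faster decay)
As t → ∞, higher modes decay exponentially faster. The n=1 mode dominates: θ ~ c₁ sin(πx/1.3) e^{-λ₁t}.
Decay rate: λ₁ = 0.6π²/1.3² ≈ 3.504.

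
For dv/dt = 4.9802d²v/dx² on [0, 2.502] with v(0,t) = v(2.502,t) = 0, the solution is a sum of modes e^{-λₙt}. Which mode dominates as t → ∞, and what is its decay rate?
Eigenvalues: λₙ = 4.9802n²π²/2.502².
First three modes:
  n=1: λ₁ = 4.9802π²/2.502² ≈ 7.852
  n=2: λ₂ = 19.9208π²/2.502² ≈ 31.407 (4× faster decay)
  n=3: λ₃ = 44.8218π²/2.502² ≈ 70.667 (9× faster decay)
As t → ∞, higher modes decay exponentially faster. The n=1 mode dominates: v ~ c₁ sin(πx/2.502) e^{-λ₁t}.
Decay rate: λ₁ = 4.9802π²/2.502² ≈ 7.852.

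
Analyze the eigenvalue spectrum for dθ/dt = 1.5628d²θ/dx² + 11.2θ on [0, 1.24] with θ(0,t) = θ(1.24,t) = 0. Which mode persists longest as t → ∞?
Eigenvalues: λₙ = 1.5628n²π²/1.24² - 11.2.
First three modes:
  n=1: λ₁ = 1.5628π²/1.24² - 11.2 ≈ -1.169
  n=2: λ₂ = 6.2512π²/1.24² - 11.2 ≈ 28.925
  n=3: λ₃ = 14.0652π²/1.24² - 11.2 ≈ 79.082
Since 1.5628π²/1.24² ≈ 10.031 < 11.2, λ₁ < 0.
The n=1 mode grows fastest (−λₙ is largest for n=1) → dominates.
Asymptotic: θ ~ c₁ sin(πx/1.24) e^{1.169t} (exponential growth at rate −λ₁ ≈ 1.169).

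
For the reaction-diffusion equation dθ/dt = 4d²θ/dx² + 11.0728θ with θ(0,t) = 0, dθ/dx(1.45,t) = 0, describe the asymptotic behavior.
θ grows unboundedly. Reaction dominates diffusion (r=11.0728 > κπ²/(4L²)≈4.69); solution grows exponentially.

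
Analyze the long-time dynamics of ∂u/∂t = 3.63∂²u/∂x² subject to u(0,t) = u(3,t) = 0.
Long-time behavior: u → 0. Heat diffuses out through both boundaries.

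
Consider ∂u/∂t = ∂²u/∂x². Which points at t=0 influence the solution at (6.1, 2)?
The entire real line. The heat equation has infinite propagation speed: any initial disturbance instantly affects all points (though exponentially small far away).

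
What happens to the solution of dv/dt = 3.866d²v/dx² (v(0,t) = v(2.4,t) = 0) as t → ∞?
v → 0. Heat diffuses out through both boundaries.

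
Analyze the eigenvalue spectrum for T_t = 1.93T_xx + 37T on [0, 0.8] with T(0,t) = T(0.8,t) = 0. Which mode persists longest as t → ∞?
Eigenvalues: λₙ = 1.93n²π²/0.8² - 37.
First three modes:
  n=1: λ₁ = 1.93π²/0.8² - 37 ≈ -7.237
  n=2: λ₂ = 7.72π²/0.8² - 37 ≈ 82.052
  n=3: λ₃ = 17.37π²/0.8² - 37 ≈ 230.867
Since 1.93π²/0.8² ≈ 29.763 < 37, λ₁ < 0.
The n=1 mode grows fastest (−λₙ is largest for n=1) → dominates.
Asymptotic: T ~ c₁ sin(πx/0.8) e^{7.237t} (exponential growth at rate −λ₁ ≈ 7.237).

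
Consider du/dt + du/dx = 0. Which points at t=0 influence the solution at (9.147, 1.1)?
A single point: x = 8.047. The characteristic through (9.147, 1.1) is x - 1t = const, so x = 9.147 - 1·1.1 = 8.047.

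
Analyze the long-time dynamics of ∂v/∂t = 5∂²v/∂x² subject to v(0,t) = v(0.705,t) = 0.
Long-time behavior: v → 0. Heat diffuses out through both boundaries.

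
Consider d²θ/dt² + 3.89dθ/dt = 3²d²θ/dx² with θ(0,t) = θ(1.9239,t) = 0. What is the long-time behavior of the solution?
As t → ∞, θ → 0. Damping (γ=3.89) dissipates energy; oscillations decay exponentially.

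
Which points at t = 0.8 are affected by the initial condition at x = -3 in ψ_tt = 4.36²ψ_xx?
Domain of influence: [-6.488, 0.488]. Data at x = -3 spreads outward at speed 4.36.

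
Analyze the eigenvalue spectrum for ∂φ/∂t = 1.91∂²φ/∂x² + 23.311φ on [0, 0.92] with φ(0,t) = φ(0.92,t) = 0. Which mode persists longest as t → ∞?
Eigenvalues: λₙ = 1.91n²π²/0.92² - 23.311.
First three modes:
  n=1: λ₁ = 1.91π²/0.92² - 23.311 ≈ -1.039
  n=2: λ₂ = 7.64π²/0.92² - 23.311 ≈ 65.777
  n=3: λ₃ = 17.19π²/0.92² - 23.311 ≈ 177.136
Since 1.91π²/0.92² ≈ 22.272 < 23.311, λ₁ < 0.
The n=1 mode grows fastest (−λₙ is largest for n=1) → dominates.
Asymptotic: φ ~ c₁ sin(πx/0.92) e^{1.039t} (exponential growth at rate −λ₁ ≈ 1.039).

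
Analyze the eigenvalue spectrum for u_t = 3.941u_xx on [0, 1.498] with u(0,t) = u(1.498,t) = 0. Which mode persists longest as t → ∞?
Eigenvalues: λₙ = 3.941n²π²/1.498².
First three modes:
  n=1: λ₁ = 3.941π²/1.498² ≈ 17.333
  n=2: λ₂ = 15.764π²/1.498² ≈ 69.333 (4× faster decay)
  n=3: λ₃ = 35.469π²/1.498² ≈ 156 (9× faster decay)
As t → ∞, higher modes decay exponentially faster. The n=1 mode dominates: u ~ c₁ sin(πx/1.498) e^{-λ₁t}.
Decay rate: λ₁ = 3.941π²/1.498² ≈ 17.333.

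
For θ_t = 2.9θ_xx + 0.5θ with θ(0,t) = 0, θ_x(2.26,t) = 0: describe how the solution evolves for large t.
θ → 0. Diffusion dominates reaction (r=0.5 < κπ²/(4L²)≈1.4); solution decays.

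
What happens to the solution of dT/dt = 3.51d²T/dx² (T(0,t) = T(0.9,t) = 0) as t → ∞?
T → 0. Heat diffuses out through both boundaries.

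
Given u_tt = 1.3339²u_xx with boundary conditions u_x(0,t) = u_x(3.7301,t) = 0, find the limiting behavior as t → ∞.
u oscillates about a mean that drifts linearly in t (generically unbounded; no decay). There is no damping, so the nonconstant modes persist as standing waves (energy conserved, no decay). But with Neumann conditions at both ends the constant mode has eigenvalue 0: the spatial mean M(t) of u satisfies M'' = 0, so M(t) = M(0) + M'(0)·t. Unless the initial velocity has zero mean (∫u_t(x,0)dx = 0), the solution grows linearly in t (unbounded, though not exponentially); if it does have zero mean, the solution stays bounded and simply oscillates.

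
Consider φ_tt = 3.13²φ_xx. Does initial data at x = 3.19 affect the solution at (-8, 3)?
No. The domain of dependence is [-17.39, 1.39], and 3.19 is outside this interval.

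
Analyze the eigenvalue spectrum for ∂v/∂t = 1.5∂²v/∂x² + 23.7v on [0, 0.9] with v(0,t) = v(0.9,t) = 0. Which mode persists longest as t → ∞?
Eigenvalues: λₙ = 1.5n²π²/0.9² - 23.7.
First three modes:
  n=1: λ₁ = 1.5π²/0.9² - 23.7 ≈ -5.423
  n=2: λ₂ = 6π²/0.9² - 23.7 ≈ 49.408
  n=3: λ₃ = 13.5π²/0.9² - 23.7 ≈ 140.793
Since 1.5π²/0.9² ≈ 18.277 < 23.7, λ₁ < 0.
The n=1 mode grows fastest (−λₙ is largest for n=1) → dominates.
Asymptotic: v ~ c₁ sin(πx/0.9) e^{5.423t} (exponential growth at rate −λ₁ ≈ 5.423).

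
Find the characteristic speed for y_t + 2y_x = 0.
Speed = 2. Information travels along x - 2t = const (rightward).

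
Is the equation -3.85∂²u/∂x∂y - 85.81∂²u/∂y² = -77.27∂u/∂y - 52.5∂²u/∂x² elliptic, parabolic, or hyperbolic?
Rewriting in standard form: 52.5∂²u/∂x² - 3.85∂²u/∂x∂y - 85.81∂²u/∂y² + 77.27∂u/∂y = 0. Computing B² - 4AC with A = 52.5, B = -3.85, C = -85.81: discriminant = 18034.9225 (positive). Answer: hyperbolic.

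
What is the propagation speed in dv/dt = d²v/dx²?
Infinite. The heat equation is parabolic, not hyperbolic, so disturbances propagate instantly.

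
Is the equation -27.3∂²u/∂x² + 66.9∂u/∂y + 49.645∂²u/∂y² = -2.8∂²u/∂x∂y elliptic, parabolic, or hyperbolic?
Rewriting in standard form: -27.3∂²u/∂x² + 2.8∂²u/∂x∂y + 49.645∂²u/∂y² + 66.9∂u/∂y = 0. Computing B² - 4AC with A = -27.3, B = 2.8, C = 49.645: discriminant = 5429.074 (positive). Answer: hyperbolic.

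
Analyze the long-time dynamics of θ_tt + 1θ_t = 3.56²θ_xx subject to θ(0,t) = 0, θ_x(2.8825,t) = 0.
Long-time behavior: θ → 0. Damping (γ=1) dissipates energy; oscillations decay exponentially.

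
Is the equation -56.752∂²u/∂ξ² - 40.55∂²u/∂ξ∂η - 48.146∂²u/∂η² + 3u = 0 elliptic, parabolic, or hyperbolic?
Computing B² - 4AC with A = -56.752, B = -40.55, C = -48.146: discriminant = -9285.224668 (negative). Answer: elliptic.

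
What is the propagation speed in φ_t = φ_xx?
Infinite. The heat equation is parabolic, not hyperbolic, so disturbances propagate instantly.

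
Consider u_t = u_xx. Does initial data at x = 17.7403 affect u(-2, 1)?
Yes, for any finite x. The heat equation has infinite propagation speed, so all initial data affects all points at any t > 0.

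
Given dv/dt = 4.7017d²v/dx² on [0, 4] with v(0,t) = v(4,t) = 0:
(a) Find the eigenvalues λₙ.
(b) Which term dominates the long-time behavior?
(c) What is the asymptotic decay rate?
Eigenvalues: λₙ = 4.7017n²π²/4².
First three modes:
  n=1: λ₁ = 4.7017π²/4² ≈ 2.9
  n=2: λ₂ = 18.8068π²/4² ≈ 11.601 (4× faster decay)
  n=3: λ₃ = 42.3153π²/4² ≈ 26.102 (9× faster decay)
As t → ∞, higher modes decay exponentially faster. The n=1 mode dominates: v ~ c₁ sin(πx/4) e^{-λ₁t}.
Decay rate: λ₁ = 4.7017π²/4² ≈ 2.9.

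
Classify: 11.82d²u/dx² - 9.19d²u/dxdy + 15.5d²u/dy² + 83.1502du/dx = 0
Elliptic (discriminant = -648.3839).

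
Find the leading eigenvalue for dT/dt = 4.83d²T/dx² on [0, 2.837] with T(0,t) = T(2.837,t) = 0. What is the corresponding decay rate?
Eigenvalues: λₙ = 4.83n²π²/2.837².
First three modes:
  n=1: λ₁ = 4.83π²/2.837² ≈ 5.923
  n=2: λ₂ = 19.32π²/2.837² ≈ 23.691 (4× faster decay)
  n=3: λ₃ = 43.47π²/2.837² ≈ 53.305 (9× faster decay)
As t → ∞, higher modes decay exponentially faster. The n=1 mode dominates: T ~ c₁ sin(πx/2.837) e^{-λ₁t}.
Decay rate: λ₁ = 4.83π²/2.837² ≈ 5.923.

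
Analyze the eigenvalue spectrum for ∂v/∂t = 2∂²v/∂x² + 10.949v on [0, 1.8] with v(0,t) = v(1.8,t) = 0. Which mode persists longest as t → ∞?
Eigenvalues: λₙ = 2n²π²/1.8² - 10.949.
First three modes:
  n=1: λ₁ = 2π²/1.8² - 10.949 ≈ -4.857
  n=2: λ₂ = 8π²/1.8² - 10.949 ≈ 13.42
  n=3: λ₃ = 18π²/1.8² - 10.949 ≈ 43.882
Since 2π²/1.8² ≈ 6.092 < 10.949, λ₁ < 0.
The n=1 mode grows fastest (−λₙ is largest for n=1) → dominates.
Asymptotic: v ~ c₁ sin(πx/1.8) e^{4.857t} (exponential growth at rate −λ₁ ≈ 4.857).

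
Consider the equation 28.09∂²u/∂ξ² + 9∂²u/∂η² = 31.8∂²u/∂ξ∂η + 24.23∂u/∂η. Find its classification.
Rewriting in standard form: 28.09∂²u/∂ξ² - 31.8∂²u/∂ξ∂η + 9∂²u/∂η² - 24.23∂u/∂η = 0. Parabolic. (A = 28.09, B = -31.8, C = 9 gives B² - 4AC = 0.)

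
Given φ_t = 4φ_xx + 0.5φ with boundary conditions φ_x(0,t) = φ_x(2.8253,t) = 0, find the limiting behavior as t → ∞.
φ grows unboundedly. With Neumann BCs the constant mode has diffusion eigenvalue 0, so any r > 0 makes it grow like e^(0.5t); solution grows exponentially.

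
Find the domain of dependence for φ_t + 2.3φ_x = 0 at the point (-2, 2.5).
A single point: x = -7.75. The characteristic through (-2, 2.5) is x - 2.3t = const, so x = -2 - 2.3·2.5 = -7.75.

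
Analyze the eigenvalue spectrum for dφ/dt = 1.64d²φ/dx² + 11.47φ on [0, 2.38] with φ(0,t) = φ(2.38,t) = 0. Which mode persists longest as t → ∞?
Eigenvalues: λₙ = 1.64n²π²/2.38² - 11.47.
First three modes:
  n=1: λ₁ = 1.64π²/2.38² - 11.47 ≈ -8.612
  n=2: λ₂ = 6.56π²/2.38² - 11.47 ≈ -0.04
  n=3: λ₃ = 14.76π²/2.38² - 11.47 ≈ 14.248
Since 1.64π²/2.38² ≈ 2.858 < 11.47, λ₁ < 0.
The n=1 mode grows fastest (−λₙ is largest for n=1) → dominates.
Asymptotic: φ ~ c₁ sin(πx/2.38) e^{8.612t} (exponential growth at rate −λ₁ ≈ 8.612).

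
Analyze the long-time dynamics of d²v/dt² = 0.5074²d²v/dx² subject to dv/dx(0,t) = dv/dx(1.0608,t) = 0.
Long-time behavior: v oscillates about a mean that drifts linearly in t (generically unbounded; no decay). There is no damping, so the nonconstant modes persist as standing waves (energy conserved, no decay). But with Neumann conditions at both ends the constant mode has eigenvalue 0: the spatial mean M(t) of v satisfies M'' = 0, so M(t) = M(0) + M'(0)·t. Unless the initial velocity has zero mean (∫v_t(x,0)dx = 0), the solution grows linearly in t (unbounded, though not exponentially); if it does have zero mean, the solution stays bounded and simply oscillates.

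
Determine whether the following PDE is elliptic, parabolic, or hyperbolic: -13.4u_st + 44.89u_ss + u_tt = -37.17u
Rewriting in standard form: 44.89u_ss - 13.4u_st + u_tt + 37.17u = 0. Coefficients: A = 44.89, B = -13.4, C = 1. B² - 4AC = 0, which is zero, so the equation is parabolic.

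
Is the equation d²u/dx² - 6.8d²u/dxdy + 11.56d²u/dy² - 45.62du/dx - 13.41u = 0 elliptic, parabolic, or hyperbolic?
Computing B² - 4AC with A = 1, B = -6.8, C = 11.56: discriminant = 0 (zero). Answer: parabolic.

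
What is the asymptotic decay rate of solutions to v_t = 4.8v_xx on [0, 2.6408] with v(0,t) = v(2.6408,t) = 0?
Eigenvalues: λₙ = 4.8n²π²/2.6408².
First three modes:
  n=1: λ₁ = 4.8π²/2.6408² ≈ 6.793
  n=2: λ₂ = 19.2π²/2.6408² ≈ 27.173 (4× faster decay)
  n=3: λ₃ = 43.2π²/2.6408² ≈ 61.138 (9× faster decay)
As t → ∞, higher modes decay exponentially faster. The n=1 mode dominates: v ~ c₁ sin(πx/2.6408) e^{-λ₁t}.
Decay rate: λ₁ = 4.8π²/2.6408² ≈ 6.793.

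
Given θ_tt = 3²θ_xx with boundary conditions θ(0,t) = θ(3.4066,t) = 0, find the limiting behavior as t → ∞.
θ oscillates (no decay). Energy is conserved; the solution oscillates indefinitely as standing waves.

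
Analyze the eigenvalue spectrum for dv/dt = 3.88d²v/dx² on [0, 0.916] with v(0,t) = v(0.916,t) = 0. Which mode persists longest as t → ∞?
Eigenvalues: λₙ = 3.88n²π²/0.916².
First three modes:
  n=1: λ₁ = 3.88π²/0.916² ≈ 45.639
  n=2: λ₂ = 15.52π²/0.916² ≈ 182.558 (4× faster decay)
  n=3: λ₃ = 34.92π²/0.916² ≈ 410.755 (9× faster decay)
As t → ∞, higher modes decay exponentially faster. The n=1 mode dominates: v ~ c₁ sin(πx/0.916) e^{-λ₁t}.
Decay rate: λ₁ = 3.88π²/0.916² ≈ 45.639.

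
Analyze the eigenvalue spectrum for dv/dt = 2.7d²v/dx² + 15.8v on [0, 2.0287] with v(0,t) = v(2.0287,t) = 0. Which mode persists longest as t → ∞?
Eigenvalues: λₙ = 2.7n²π²/2.0287² - 15.8.
First three modes:
  n=1: λ₁ = 2.7π²/2.0287² - 15.8 ≈ -9.325
  n=2: λ₂ = 10.8π²/2.0287² - 15.8 ≈ 10.099
  n=3: λ₃ = 24.3π²/2.0287² - 15.8 ≈ 42.473
Since 2.7π²/2.0287² ≈ 6.475 < 15.8, λ₁ < 0.
The n=1 mode grows fastest (−λₙ is largest for n=1) → dominates.
Asymptotic: v ~ c₁ sin(πx/2.0287) e^{9.325t} (exponential growth at rate −λ₁ ≈ 9.325).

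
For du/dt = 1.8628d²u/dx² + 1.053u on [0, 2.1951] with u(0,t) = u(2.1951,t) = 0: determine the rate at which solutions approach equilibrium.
Eigenvalues: λₙ = 1.8628n²π²/2.1951² - 1.053.
First three modes:
  n=1: λ₁ = 1.8628π²/2.1951² - 1.053 ≈ 2.763
  n=2: λ₂ = 7.4512π²/2.1951² - 1.053 ≈ 14.209
  n=3: λ₃ = 16.7652π²/2.1951² - 1.053 ≈ 33.287
Since 1.8628π²/2.1951² ≈ 3.816 > 1.053, all λₙ > 0.
The n=1 mode decays slowest → dominates as t → ∞.
Asymptotic: u ~ c₁ sin(πx/2.1951) e^{-λ₁t} with decay rate λ₁ ≈ 2.763.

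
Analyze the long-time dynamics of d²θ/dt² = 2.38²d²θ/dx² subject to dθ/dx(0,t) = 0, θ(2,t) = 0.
Long-time behavior: θ oscillates (no decay). Energy is conserved; the solution oscillates indefinitely as standing waves.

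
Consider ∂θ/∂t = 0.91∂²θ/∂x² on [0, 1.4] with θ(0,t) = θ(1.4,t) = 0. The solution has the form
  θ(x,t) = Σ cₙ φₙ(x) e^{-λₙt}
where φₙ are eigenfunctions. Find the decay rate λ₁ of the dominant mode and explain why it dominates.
Eigenvalues: λₙ = 0.91n²π²/1.4².
First three modes:
  n=1: λ₁ = 0.91π²/1.4² ≈ 4.582
  n=2: λ₂ = 3.64π²/1.4² ≈ 18.329 (4× faster decay)
  n=3: λ₃ = 8.19π²/1.4² ≈ 41.241 (9× faster decay)
As t → ∞, higher modes decay exponentially faster. The n=1 mode dominates: θ ~ c₁ sin(πx/1.4) e^{-λ₁t}.
Decay rate: λ₁ = 0.91π²/1.4² ≈ 4.582.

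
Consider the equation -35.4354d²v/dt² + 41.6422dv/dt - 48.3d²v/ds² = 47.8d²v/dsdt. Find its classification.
Rewriting in standard form: -48.3d²v/ds² - 47.8d²v/dsdt - 35.4354d²v/dt² + 41.6422dv/dt = 0. Elliptic. (A = -48.3, B = -47.8, C = -35.4354 gives B² - 4AC = -4561.27928.)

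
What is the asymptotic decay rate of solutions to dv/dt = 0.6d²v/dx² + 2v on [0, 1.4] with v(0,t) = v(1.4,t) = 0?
Eigenvalues: λₙ = 0.6n²π²/1.4² - 2.
First three modes:
  n=1: λ₁ = 0.6π²/1.4² - 2 ≈ 1.021
  n=2: λ₂ = 2.4π²/1.4² - 2 ≈ 10.085
  n=3: λ₃ = 5.4π²/1.4² - 2 ≈ 25.192
Since 0.6π²/1.4² ≈ 3.021 > 2, all λₙ > 0.
The n=1 mode decays slowest → dominates as t → ∞.
Asymptotic: v ~ c₁ sin(πx/1.4) e^{-λ₁t} with decay rate λ₁ ≈ 1.021.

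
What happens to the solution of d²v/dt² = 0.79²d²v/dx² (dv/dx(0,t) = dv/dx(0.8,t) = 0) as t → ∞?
v oscillates about a mean that drifts linearly in t (generically unbounded; no decay). There is no damping, so the nonconstant modes persist as standing waves (energy conserved, no decay). But with Neumann conditions at both ends the constant mode has eigenvalue 0: the spatial mean M(t) of v satisfies M'' = 0, so M(t) = M(0) + M'(0)·t. Unless the initial velocity has zero mean (∫v_t(x,0)dx = 0), the solution grows linearly in t (unbounded, though not exponentially); if it does have zero mean, the solution stays bounded and simply oscillates.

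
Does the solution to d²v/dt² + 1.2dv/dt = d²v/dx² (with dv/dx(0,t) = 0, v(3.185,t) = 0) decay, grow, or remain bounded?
v → 0. Damping (γ=1.2) dissipates energy; oscillations decay exponentially.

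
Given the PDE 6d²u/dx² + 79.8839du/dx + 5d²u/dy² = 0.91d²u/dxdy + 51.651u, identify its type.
Rewriting in standard form: 6d²u/dx² - 0.91d²u/dxdy + 5d²u/dy² + 79.8839du/dx - 51.651u = 0. The second-order coefficients are A = 6, B = -0.91, C = 5. Since B² - 4AC = -119.1719 < 0, this is an elliptic PDE.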